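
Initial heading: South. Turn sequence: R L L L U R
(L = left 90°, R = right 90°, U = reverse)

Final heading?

Start: South
  R (right (90° clockwise)) -> West
  L (left (90° counter-clockwise)) -> South
  L (left (90° counter-clockwise)) -> East
  L (left (90° counter-clockwise)) -> North
  U (U-turn (180°)) -> South
  R (right (90° clockwise)) -> West
Final: West

Answer: Final heading: West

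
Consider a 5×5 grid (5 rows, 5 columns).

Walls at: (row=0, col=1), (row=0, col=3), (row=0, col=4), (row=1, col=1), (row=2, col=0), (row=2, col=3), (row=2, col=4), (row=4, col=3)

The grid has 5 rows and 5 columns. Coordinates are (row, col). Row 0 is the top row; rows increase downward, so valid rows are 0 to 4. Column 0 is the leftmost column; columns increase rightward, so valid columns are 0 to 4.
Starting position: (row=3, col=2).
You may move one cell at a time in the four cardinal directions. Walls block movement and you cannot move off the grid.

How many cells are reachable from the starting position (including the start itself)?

Answer: Reachable cells: 15

Derivation:
BFS flood-fill from (row=3, col=2):
  Distance 0: (row=3, col=2)
  Distance 1: (row=2, col=2), (row=3, col=1), (row=3, col=3), (row=4, col=2)
  Distance 2: (row=1, col=2), (row=2, col=1), (row=3, col=0), (row=3, col=4), (row=4, col=1)
  Distance 3: (row=0, col=2), (row=1, col=3), (row=4, col=0), (row=4, col=4)
  Distance 4: (row=1, col=4)
Total reachable: 15 (grid has 17 open cells total)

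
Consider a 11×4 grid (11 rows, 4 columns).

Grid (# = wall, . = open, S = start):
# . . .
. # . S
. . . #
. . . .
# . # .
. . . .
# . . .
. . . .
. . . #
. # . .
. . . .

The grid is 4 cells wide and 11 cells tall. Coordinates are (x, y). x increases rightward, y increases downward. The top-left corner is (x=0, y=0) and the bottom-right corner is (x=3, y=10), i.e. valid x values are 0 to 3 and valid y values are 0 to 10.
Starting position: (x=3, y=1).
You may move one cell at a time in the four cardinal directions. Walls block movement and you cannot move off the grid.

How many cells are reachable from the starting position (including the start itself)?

Answer: Reachable cells: 36

Derivation:
BFS flood-fill from (x=3, y=1):
  Distance 0: (x=3, y=1)
  Distance 1: (x=3, y=0), (x=2, y=1)
  Distance 2: (x=2, y=0), (x=2, y=2)
  Distance 3: (x=1, y=0), (x=1, y=2), (x=2, y=3)
  Distance 4: (x=0, y=2), (x=1, y=3), (x=3, y=3)
  Distance 5: (x=0, y=1), (x=0, y=3), (x=1, y=4), (x=3, y=4)
  Distance 6: (x=1, y=5), (x=3, y=5)
  Distance 7: (x=0, y=5), (x=2, y=5), (x=1, y=6), (x=3, y=6)
  Distance 8: (x=2, y=6), (x=1, y=7), (x=3, y=7)
  Distance 9: (x=0, y=7), (x=2, y=7), (x=1, y=8)
  Distance 10: (x=0, y=8), (x=2, y=8)
  Distance 11: (x=0, y=9), (x=2, y=9)
  Distance 12: (x=3, y=9), (x=0, y=10), (x=2, y=10)
  Distance 13: (x=1, y=10), (x=3, y=10)
Total reachable: 36 (grid has 36 open cells total)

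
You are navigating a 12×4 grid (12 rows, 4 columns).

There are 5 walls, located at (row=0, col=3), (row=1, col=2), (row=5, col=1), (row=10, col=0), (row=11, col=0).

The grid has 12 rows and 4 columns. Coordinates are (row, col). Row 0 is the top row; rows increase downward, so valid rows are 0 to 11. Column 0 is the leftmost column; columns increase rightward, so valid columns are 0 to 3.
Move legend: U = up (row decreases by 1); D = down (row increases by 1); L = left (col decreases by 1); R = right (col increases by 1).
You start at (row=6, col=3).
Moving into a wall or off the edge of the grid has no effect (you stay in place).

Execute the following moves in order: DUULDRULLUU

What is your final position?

Start: (row=6, col=3)
  D (down): (row=6, col=3) -> (row=7, col=3)
  U (up): (row=7, col=3) -> (row=6, col=3)
  U (up): (row=6, col=3) -> (row=5, col=3)
  L (left): (row=5, col=3) -> (row=5, col=2)
  D (down): (row=5, col=2) -> (row=6, col=2)
  R (right): (row=6, col=2) -> (row=6, col=3)
  U (up): (row=6, col=3) -> (row=5, col=3)
  L (left): (row=5, col=3) -> (row=5, col=2)
  L (left): blocked, stay at (row=5, col=2)
  U (up): (row=5, col=2) -> (row=4, col=2)
  U (up): (row=4, col=2) -> (row=3, col=2)
Final: (row=3, col=2)

Answer: Final position: (row=3, col=2)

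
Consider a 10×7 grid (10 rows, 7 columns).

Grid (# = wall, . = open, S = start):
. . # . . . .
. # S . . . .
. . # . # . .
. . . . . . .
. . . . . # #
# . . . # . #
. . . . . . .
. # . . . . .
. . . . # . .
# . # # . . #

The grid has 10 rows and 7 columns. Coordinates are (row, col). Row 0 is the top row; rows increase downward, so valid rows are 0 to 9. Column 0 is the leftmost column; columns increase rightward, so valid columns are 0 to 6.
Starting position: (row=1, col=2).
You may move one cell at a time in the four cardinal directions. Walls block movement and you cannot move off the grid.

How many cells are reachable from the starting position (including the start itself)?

BFS flood-fill from (row=1, col=2):
  Distance 0: (row=1, col=2)
  Distance 1: (row=1, col=3)
  Distance 2: (row=0, col=3), (row=1, col=4), (row=2, col=3)
  Distance 3: (row=0, col=4), (row=1, col=5), (row=3, col=3)
  Distance 4: (row=0, col=5), (row=1, col=6), (row=2, col=5), (row=3, col=2), (row=3, col=4), (row=4, col=3)
  Distance 5: (row=0, col=6), (row=2, col=6), (row=3, col=1), (row=3, col=5), (row=4, col=2), (row=4, col=4), (row=5, col=3)
  Distance 6: (row=2, col=1), (row=3, col=0), (row=3, col=6), (row=4, col=1), (row=5, col=2), (row=6, col=3)
  Distance 7: (row=2, col=0), (row=4, col=0), (row=5, col=1), (row=6, col=2), (row=6, col=4), (row=7, col=3)
  Distance 8: (row=1, col=0), (row=6, col=1), (row=6, col=5), (row=7, col=2), (row=7, col=4), (row=8, col=3)
  Distance 9: (row=0, col=0), (row=5, col=5), (row=6, col=0), (row=6, col=6), (row=7, col=5), (row=8, col=2)
  Distance 10: (row=0, col=1), (row=7, col=0), (row=7, col=6), (row=8, col=1), (row=8, col=5)
  Distance 11: (row=8, col=0), (row=8, col=6), (row=9, col=1), (row=9, col=5)
  Distance 12: (row=9, col=4)
Total reachable: 55 (grid has 55 open cells total)

Answer: Reachable cells: 55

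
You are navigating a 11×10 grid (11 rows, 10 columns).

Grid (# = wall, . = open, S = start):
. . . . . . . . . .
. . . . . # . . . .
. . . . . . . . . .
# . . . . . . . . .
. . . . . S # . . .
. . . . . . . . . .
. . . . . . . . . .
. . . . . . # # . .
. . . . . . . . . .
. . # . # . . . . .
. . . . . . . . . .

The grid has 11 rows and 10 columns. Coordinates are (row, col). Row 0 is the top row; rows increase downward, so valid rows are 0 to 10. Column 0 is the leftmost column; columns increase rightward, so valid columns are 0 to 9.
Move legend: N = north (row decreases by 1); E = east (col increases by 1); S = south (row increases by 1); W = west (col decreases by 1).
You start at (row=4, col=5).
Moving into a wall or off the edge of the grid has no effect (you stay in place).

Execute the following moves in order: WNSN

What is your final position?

Answer: Final position: (row=3, col=4)

Derivation:
Start: (row=4, col=5)
  W (west): (row=4, col=5) -> (row=4, col=4)
  N (north): (row=4, col=4) -> (row=3, col=4)
  S (south): (row=3, col=4) -> (row=4, col=4)
  N (north): (row=4, col=4) -> (row=3, col=4)
Final: (row=3, col=4)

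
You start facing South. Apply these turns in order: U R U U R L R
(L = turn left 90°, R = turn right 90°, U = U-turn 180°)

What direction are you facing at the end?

Answer: Final heading: South

Derivation:
Start: South
  U (U-turn (180°)) -> North
  R (right (90° clockwise)) -> East
  U (U-turn (180°)) -> West
  U (U-turn (180°)) -> East
  R (right (90° clockwise)) -> South
  L (left (90° counter-clockwise)) -> East
  R (right (90° clockwise)) -> South
Final: South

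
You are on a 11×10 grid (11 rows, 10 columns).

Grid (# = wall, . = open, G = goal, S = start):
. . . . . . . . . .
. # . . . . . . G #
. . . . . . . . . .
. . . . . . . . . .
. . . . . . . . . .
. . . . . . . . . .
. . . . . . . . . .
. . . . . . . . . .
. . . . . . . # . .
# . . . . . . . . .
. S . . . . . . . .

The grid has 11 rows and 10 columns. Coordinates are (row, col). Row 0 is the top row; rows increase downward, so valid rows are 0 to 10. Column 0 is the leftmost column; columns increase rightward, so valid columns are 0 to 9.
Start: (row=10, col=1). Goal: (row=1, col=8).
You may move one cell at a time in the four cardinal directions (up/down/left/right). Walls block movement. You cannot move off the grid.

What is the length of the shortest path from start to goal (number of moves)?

Answer: Shortest path length: 16

Derivation:
BFS from (row=10, col=1) until reaching (row=1, col=8):
  Distance 0: (row=10, col=1)
  Distance 1: (row=9, col=1), (row=10, col=0), (row=10, col=2)
  Distance 2: (row=8, col=1), (row=9, col=2), (row=10, col=3)
  Distance 3: (row=7, col=1), (row=8, col=0), (row=8, col=2), (row=9, col=3), (row=10, col=4)
  Distance 4: (row=6, col=1), (row=7, col=0), (row=7, col=2), (row=8, col=3), (row=9, col=4), (row=10, col=5)
  Distance 5: (row=5, col=1), (row=6, col=0), (row=6, col=2), (row=7, col=3), (row=8, col=4), (row=9, col=5), (row=10, col=6)
  Distance 6: (row=4, col=1), (row=5, col=0), (row=5, col=2), (row=6, col=3), (row=7, col=4), (row=8, col=5), (row=9, col=6), (row=10, col=7)
  Distance 7: (row=3, col=1), (row=4, col=0), (row=4, col=2), (row=5, col=3), (row=6, col=4), (row=7, col=5), (row=8, col=6), (row=9, col=7), (row=10, col=8)
  Distance 8: (row=2, col=1), (row=3, col=0), (row=3, col=2), (row=4, col=3), (row=5, col=4), (row=6, col=5), (row=7, col=6), (row=9, col=8), (row=10, col=9)
  Distance 9: (row=2, col=0), (row=2, col=2), (row=3, col=3), (row=4, col=4), (row=5, col=5), (row=6, col=6), (row=7, col=7), (row=8, col=8), (row=9, col=9)
  Distance 10: (row=1, col=0), (row=1, col=2), (row=2, col=3), (row=3, col=4), (row=4, col=5), (row=5, col=6), (row=6, col=7), (row=7, col=8), (row=8, col=9)
  Distance 11: (row=0, col=0), (row=0, col=2), (row=1, col=3), (row=2, col=4), (row=3, col=5), (row=4, col=6), (row=5, col=7), (row=6, col=8), (row=7, col=9)
  Distance 12: (row=0, col=1), (row=0, col=3), (row=1, col=4), (row=2, col=5), (row=3, col=6), (row=4, col=7), (row=5, col=8), (row=6, col=9)
  Distance 13: (row=0, col=4), (row=1, col=5), (row=2, col=6), (row=3, col=7), (row=4, col=8), (row=5, col=9)
  Distance 14: (row=0, col=5), (row=1, col=6), (row=2, col=7), (row=3, col=8), (row=4, col=9)
  Distance 15: (row=0, col=6), (row=1, col=7), (row=2, col=8), (row=3, col=9)
  Distance 16: (row=0, col=7), (row=1, col=8), (row=2, col=9)  <- goal reached here
One shortest path (16 moves): (row=10, col=1) -> (row=10, col=2) -> (row=10, col=3) -> (row=10, col=4) -> (row=10, col=5) -> (row=10, col=6) -> (row=10, col=7) -> (row=10, col=8) -> (row=9, col=8) -> (row=8, col=8) -> (row=7, col=8) -> (row=6, col=8) -> (row=5, col=8) -> (row=4, col=8) -> (row=3, col=8) -> (row=2, col=8) -> (row=1, col=8)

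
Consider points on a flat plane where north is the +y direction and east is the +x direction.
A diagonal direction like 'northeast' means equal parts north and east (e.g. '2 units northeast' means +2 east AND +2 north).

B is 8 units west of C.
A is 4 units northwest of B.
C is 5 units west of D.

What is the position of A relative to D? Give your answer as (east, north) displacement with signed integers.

Answer: A is at (east=-17, north=4) relative to D.

Derivation:
Place D at the origin (east=0, north=0).
  C is 5 units west of D: delta (east=-5, north=+0); C at (east=-5, north=0).
  B is 8 units west of C: delta (east=-8, north=+0); B at (east=-13, north=0).
  A is 4 units northwest of B: delta (east=-4, north=+4); A at (east=-17, north=4).
Therefore A relative to D: (east=-17, north=4).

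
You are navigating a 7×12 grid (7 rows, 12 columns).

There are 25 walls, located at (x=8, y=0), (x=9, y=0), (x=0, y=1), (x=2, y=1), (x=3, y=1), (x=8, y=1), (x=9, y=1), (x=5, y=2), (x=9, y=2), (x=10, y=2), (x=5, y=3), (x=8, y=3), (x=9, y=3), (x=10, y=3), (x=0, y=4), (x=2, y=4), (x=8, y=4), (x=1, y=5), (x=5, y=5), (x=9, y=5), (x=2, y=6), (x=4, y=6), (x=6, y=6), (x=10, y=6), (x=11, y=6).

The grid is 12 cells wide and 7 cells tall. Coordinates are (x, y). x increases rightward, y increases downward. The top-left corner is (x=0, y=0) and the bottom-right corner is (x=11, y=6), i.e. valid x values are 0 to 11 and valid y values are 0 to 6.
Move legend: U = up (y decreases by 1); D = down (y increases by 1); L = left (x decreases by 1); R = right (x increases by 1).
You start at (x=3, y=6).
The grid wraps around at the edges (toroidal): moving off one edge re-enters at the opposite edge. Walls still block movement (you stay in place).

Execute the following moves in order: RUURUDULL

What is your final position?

Start: (x=3, y=6)
  R (right): blocked, stay at (x=3, y=6)
  U (up): (x=3, y=6) -> (x=3, y=5)
  U (up): (x=3, y=5) -> (x=3, y=4)
  R (right): (x=3, y=4) -> (x=4, y=4)
  U (up): (x=4, y=4) -> (x=4, y=3)
  D (down): (x=4, y=3) -> (x=4, y=4)
  U (up): (x=4, y=4) -> (x=4, y=3)
  L (left): (x=4, y=3) -> (x=3, y=3)
  L (left): (x=3, y=3) -> (x=2, y=3)
Final: (x=2, y=3)

Answer: Final position: (x=2, y=3)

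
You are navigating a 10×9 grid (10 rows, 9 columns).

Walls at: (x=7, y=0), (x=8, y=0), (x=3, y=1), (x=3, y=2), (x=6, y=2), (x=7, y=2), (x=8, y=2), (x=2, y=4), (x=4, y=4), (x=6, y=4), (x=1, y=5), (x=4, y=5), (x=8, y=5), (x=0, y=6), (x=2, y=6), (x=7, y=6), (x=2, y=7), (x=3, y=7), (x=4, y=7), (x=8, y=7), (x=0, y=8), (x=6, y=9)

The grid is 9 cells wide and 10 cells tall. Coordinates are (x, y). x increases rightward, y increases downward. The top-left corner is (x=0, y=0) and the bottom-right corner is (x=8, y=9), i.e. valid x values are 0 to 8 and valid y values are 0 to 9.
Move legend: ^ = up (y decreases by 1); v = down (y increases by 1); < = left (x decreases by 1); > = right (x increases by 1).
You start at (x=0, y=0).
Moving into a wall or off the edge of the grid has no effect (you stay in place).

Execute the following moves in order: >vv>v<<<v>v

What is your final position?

Answer: Final position: (x=1, y=4)

Derivation:
Start: (x=0, y=0)
  > (right): (x=0, y=0) -> (x=1, y=0)
  v (down): (x=1, y=0) -> (x=1, y=1)
  v (down): (x=1, y=1) -> (x=1, y=2)
  > (right): (x=1, y=2) -> (x=2, y=2)
  v (down): (x=2, y=2) -> (x=2, y=3)
  < (left): (x=2, y=3) -> (x=1, y=3)
  < (left): (x=1, y=3) -> (x=0, y=3)
  < (left): blocked, stay at (x=0, y=3)
  v (down): (x=0, y=3) -> (x=0, y=4)
  > (right): (x=0, y=4) -> (x=1, y=4)
  v (down): blocked, stay at (x=1, y=4)
Final: (x=1, y=4)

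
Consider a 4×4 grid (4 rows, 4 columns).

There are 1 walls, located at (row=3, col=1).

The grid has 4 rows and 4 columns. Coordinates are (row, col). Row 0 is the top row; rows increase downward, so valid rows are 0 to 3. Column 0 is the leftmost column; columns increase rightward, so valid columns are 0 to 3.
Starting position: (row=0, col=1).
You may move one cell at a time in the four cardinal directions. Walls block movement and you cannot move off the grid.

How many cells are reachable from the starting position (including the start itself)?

Answer: Reachable cells: 15

Derivation:
BFS flood-fill from (row=0, col=1):
  Distance 0: (row=0, col=1)
  Distance 1: (row=0, col=0), (row=0, col=2), (row=1, col=1)
  Distance 2: (row=0, col=3), (row=1, col=0), (row=1, col=2), (row=2, col=1)
  Distance 3: (row=1, col=3), (row=2, col=0), (row=2, col=2)
  Distance 4: (row=2, col=3), (row=3, col=0), (row=3, col=2)
  Distance 5: (row=3, col=3)
Total reachable: 15 (grid has 15 open cells total)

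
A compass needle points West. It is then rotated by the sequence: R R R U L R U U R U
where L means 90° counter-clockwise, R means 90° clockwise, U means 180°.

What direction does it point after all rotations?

Start: West
  R (right (90° clockwise)) -> North
  R (right (90° clockwise)) -> East
  R (right (90° clockwise)) -> South
  U (U-turn (180°)) -> North
  L (left (90° counter-clockwise)) -> West
  R (right (90° clockwise)) -> North
  U (U-turn (180°)) -> South
  U (U-turn (180°)) -> North
  R (right (90° clockwise)) -> East
  U (U-turn (180°)) -> West
Final: West

Answer: Final heading: West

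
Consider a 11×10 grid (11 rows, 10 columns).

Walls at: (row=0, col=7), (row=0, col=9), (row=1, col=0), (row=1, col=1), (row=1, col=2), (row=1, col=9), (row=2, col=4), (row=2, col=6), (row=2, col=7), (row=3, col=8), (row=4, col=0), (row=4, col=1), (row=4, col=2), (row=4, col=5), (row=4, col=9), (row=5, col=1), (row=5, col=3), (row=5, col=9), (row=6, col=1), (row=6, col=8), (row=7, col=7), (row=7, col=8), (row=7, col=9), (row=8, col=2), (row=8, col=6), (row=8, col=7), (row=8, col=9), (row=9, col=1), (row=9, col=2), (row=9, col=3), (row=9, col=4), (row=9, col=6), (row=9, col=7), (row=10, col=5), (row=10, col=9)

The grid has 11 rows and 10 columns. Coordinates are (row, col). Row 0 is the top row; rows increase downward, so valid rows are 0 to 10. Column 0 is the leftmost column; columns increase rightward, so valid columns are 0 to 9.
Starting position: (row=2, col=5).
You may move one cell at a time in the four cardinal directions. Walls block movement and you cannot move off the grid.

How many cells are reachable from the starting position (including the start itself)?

Answer: Reachable cells: 68

Derivation:
BFS flood-fill from (row=2, col=5):
  Distance 0: (row=2, col=5)
  Distance 1: (row=1, col=5), (row=3, col=5)
  Distance 2: (row=0, col=5), (row=1, col=4), (row=1, col=6), (row=3, col=4), (row=3, col=6)
  Distance 3: (row=0, col=4), (row=0, col=6), (row=1, col=3), (row=1, col=7), (row=3, col=3), (row=3, col=7), (row=4, col=4), (row=4, col=6)
  Distance 4: (row=0, col=3), (row=1, col=8), (row=2, col=3), (row=3, col=2), (row=4, col=3), (row=4, col=7), (row=5, col=4), (row=5, col=6)
  Distance 5: (row=0, col=2), (row=0, col=8), (row=2, col=2), (row=2, col=8), (row=3, col=1), (row=4, col=8), (row=5, col=5), (row=5, col=7), (row=6, col=4), (row=6, col=6)
  Distance 6: (row=0, col=1), (row=2, col=1), (row=2, col=9), (row=3, col=0), (row=5, col=8), (row=6, col=3), (row=6, col=5), (row=6, col=7), (row=7, col=4), (row=7, col=6)
  Distance 7: (row=0, col=0), (row=2, col=0), (row=3, col=9), (row=6, col=2), (row=7, col=3), (row=7, col=5), (row=8, col=4)
  Distance 8: (row=5, col=2), (row=7, col=2), (row=8, col=3), (row=8, col=5)
  Distance 9: (row=7, col=1), (row=9, col=5)
  Distance 10: (row=7, col=0), (row=8, col=1)
  Distance 11: (row=6, col=0), (row=8, col=0)
  Distance 12: (row=5, col=0), (row=9, col=0)
  Distance 13: (row=10, col=0)
  Distance 14: (row=10, col=1)
  Distance 15: (row=10, col=2)
  Distance 16: (row=10, col=3)
  Distance 17: (row=10, col=4)
Total reachable: 68 (grid has 75 open cells total)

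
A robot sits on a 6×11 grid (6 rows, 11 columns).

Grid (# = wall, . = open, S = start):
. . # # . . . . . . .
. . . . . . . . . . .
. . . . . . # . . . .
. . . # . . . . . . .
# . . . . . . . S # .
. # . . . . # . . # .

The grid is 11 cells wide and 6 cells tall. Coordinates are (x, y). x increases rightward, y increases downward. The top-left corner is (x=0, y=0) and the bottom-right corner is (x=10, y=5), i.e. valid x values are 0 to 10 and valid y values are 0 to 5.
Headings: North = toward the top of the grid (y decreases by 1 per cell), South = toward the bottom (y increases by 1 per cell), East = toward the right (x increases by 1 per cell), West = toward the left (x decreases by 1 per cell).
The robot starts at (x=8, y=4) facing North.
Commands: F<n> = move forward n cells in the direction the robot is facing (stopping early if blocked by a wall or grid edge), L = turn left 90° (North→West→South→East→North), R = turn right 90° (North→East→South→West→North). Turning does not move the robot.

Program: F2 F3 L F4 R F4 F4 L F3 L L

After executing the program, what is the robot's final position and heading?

Start: (x=8, y=4), facing North
  F2: move forward 2, now at (x=8, y=2)
  F3: move forward 2/3 (blocked), now at (x=8, y=0)
  L: turn left, now facing West
  F4: move forward 4, now at (x=4, y=0)
  R: turn right, now facing North
  F4: move forward 0/4 (blocked), now at (x=4, y=0)
  F4: move forward 0/4 (blocked), now at (x=4, y=0)
  L: turn left, now facing West
  F3: move forward 0/3 (blocked), now at (x=4, y=0)
  L: turn left, now facing South
  L: turn left, now facing East
Final: (x=4, y=0), facing East

Answer: Final position: (x=4, y=0), facing East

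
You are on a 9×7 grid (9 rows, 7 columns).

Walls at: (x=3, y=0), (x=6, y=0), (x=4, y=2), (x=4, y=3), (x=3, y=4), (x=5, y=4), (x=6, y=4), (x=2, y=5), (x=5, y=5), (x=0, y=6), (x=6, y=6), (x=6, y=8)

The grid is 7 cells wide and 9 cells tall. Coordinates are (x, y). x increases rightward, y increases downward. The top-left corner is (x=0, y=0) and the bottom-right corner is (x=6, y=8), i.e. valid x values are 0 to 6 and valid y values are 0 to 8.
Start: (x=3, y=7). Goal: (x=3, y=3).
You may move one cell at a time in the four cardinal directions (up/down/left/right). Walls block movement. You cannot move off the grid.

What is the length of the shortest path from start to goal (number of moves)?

BFS from (x=3, y=7) until reaching (x=3, y=3):
  Distance 0: (x=3, y=7)
  Distance 1: (x=3, y=6), (x=2, y=7), (x=4, y=7), (x=3, y=8)
  Distance 2: (x=3, y=5), (x=2, y=6), (x=4, y=6), (x=1, y=7), (x=5, y=7), (x=2, y=8), (x=4, y=8)
  Distance 3: (x=4, y=5), (x=1, y=6), (x=5, y=6), (x=0, y=7), (x=6, y=7), (x=1, y=8), (x=5, y=8)
  Distance 4: (x=4, y=4), (x=1, y=5), (x=0, y=8)
  Distance 5: (x=1, y=4), (x=0, y=5)
  Distance 6: (x=1, y=3), (x=0, y=4), (x=2, y=4)
  Distance 7: (x=1, y=2), (x=0, y=3), (x=2, y=3)
  Distance 8: (x=1, y=1), (x=0, y=2), (x=2, y=2), (x=3, y=3)  <- goal reached here
One shortest path (8 moves): (x=3, y=7) -> (x=2, y=7) -> (x=1, y=7) -> (x=1, y=6) -> (x=1, y=5) -> (x=1, y=4) -> (x=2, y=4) -> (x=2, y=3) -> (x=3, y=3)

Answer: Shortest path length: 8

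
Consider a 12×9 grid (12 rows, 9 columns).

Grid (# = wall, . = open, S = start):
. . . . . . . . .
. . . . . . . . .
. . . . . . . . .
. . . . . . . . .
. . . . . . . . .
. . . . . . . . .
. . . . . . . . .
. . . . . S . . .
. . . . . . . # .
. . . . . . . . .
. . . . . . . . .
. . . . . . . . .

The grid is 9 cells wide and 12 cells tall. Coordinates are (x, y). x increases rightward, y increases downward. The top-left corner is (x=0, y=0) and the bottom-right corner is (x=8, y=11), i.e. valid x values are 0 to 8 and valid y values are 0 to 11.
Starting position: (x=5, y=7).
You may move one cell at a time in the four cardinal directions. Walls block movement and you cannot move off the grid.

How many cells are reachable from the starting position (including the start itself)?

BFS flood-fill from (x=5, y=7):
  Distance 0: (x=5, y=7)
  Distance 1: (x=5, y=6), (x=4, y=7), (x=6, y=7), (x=5, y=8)
  Distance 2: (x=5, y=5), (x=4, y=6), (x=6, y=6), (x=3, y=7), (x=7, y=7), (x=4, y=8), (x=6, y=8), (x=5, y=9)
  Distance 3: (x=5, y=4), (x=4, y=5), (x=6, y=5), (x=3, y=6), (x=7, y=6), (x=2, y=7), (x=8, y=7), (x=3, y=8), (x=4, y=9), (x=6, y=9), (x=5, y=10)
  Distance 4: (x=5, y=3), (x=4, y=4), (x=6, y=4), (x=3, y=5), (x=7, y=5), (x=2, y=6), (x=8, y=6), (x=1, y=7), (x=2, y=8), (x=8, y=8), (x=3, y=9), (x=7, y=9), (x=4, y=10), (x=6, y=10), (x=5, y=11)
  Distance 5: (x=5, y=2), (x=4, y=3), (x=6, y=3), (x=3, y=4), (x=7, y=4), (x=2, y=5), (x=8, y=5), (x=1, y=6), (x=0, y=7), (x=1, y=8), (x=2, y=9), (x=8, y=9), (x=3, y=10), (x=7, y=10), (x=4, y=11), (x=6, y=11)
  Distance 6: (x=5, y=1), (x=4, y=2), (x=6, y=2), (x=3, y=3), (x=7, y=3), (x=2, y=4), (x=8, y=4), (x=1, y=5), (x=0, y=6), (x=0, y=8), (x=1, y=9), (x=2, y=10), (x=8, y=10), (x=3, y=11), (x=7, y=11)
  Distance 7: (x=5, y=0), (x=4, y=1), (x=6, y=1), (x=3, y=2), (x=7, y=2), (x=2, y=3), (x=8, y=3), (x=1, y=4), (x=0, y=5), (x=0, y=9), (x=1, y=10), (x=2, y=11), (x=8, y=11)
  Distance 8: (x=4, y=0), (x=6, y=0), (x=3, y=1), (x=7, y=1), (x=2, y=2), (x=8, y=2), (x=1, y=3), (x=0, y=4), (x=0, y=10), (x=1, y=11)
  Distance 9: (x=3, y=0), (x=7, y=0), (x=2, y=1), (x=8, y=1), (x=1, y=2), (x=0, y=3), (x=0, y=11)
  Distance 10: (x=2, y=0), (x=8, y=0), (x=1, y=1), (x=0, y=2)
  Distance 11: (x=1, y=0), (x=0, y=1)
  Distance 12: (x=0, y=0)
Total reachable: 107 (grid has 107 open cells total)

Answer: Reachable cells: 107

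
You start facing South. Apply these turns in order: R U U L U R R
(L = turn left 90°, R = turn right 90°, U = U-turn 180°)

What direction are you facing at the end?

Start: South
  R (right (90° clockwise)) -> West
  U (U-turn (180°)) -> East
  U (U-turn (180°)) -> West
  L (left (90° counter-clockwise)) -> South
  U (U-turn (180°)) -> North
  R (right (90° clockwise)) -> East
  R (right (90° clockwise)) -> South
Final: South

Answer: Final heading: South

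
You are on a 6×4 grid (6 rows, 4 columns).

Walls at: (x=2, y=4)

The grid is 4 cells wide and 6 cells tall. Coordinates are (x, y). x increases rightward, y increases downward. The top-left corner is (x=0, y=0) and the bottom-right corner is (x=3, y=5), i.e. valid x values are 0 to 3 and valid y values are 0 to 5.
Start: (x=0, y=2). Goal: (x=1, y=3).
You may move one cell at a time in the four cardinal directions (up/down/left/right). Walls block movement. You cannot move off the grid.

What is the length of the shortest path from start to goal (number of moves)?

Answer: Shortest path length: 2

Derivation:
BFS from (x=0, y=2) until reaching (x=1, y=3):
  Distance 0: (x=0, y=2)
  Distance 1: (x=0, y=1), (x=1, y=2), (x=0, y=3)
  Distance 2: (x=0, y=0), (x=1, y=1), (x=2, y=2), (x=1, y=3), (x=0, y=4)  <- goal reached here
One shortest path (2 moves): (x=0, y=2) -> (x=1, y=2) -> (x=1, y=3)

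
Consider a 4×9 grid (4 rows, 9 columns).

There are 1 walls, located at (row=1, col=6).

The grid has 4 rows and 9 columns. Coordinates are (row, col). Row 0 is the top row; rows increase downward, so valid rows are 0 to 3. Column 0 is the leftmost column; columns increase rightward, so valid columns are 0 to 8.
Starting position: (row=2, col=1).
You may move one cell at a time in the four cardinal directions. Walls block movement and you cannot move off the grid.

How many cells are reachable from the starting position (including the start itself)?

BFS flood-fill from (row=2, col=1):
  Distance 0: (row=2, col=1)
  Distance 1: (row=1, col=1), (row=2, col=0), (row=2, col=2), (row=3, col=1)
  Distance 2: (row=0, col=1), (row=1, col=0), (row=1, col=2), (row=2, col=3), (row=3, col=0), (row=3, col=2)
  Distance 3: (row=0, col=0), (row=0, col=2), (row=1, col=3), (row=2, col=4), (row=3, col=3)
  Distance 4: (row=0, col=3), (row=1, col=4), (row=2, col=5), (row=3, col=4)
  Distance 5: (row=0, col=4), (row=1, col=5), (row=2, col=6), (row=3, col=5)
  Distance 6: (row=0, col=5), (row=2, col=7), (row=3, col=6)
  Distance 7: (row=0, col=6), (row=1, col=7), (row=2, col=8), (row=3, col=7)
  Distance 8: (row=0, col=7), (row=1, col=8), (row=3, col=8)
  Distance 9: (row=0, col=8)
Total reachable: 35 (grid has 35 open cells total)

Answer: Reachable cells: 35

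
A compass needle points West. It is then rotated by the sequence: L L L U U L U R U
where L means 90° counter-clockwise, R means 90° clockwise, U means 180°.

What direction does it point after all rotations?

Start: West
  L (left (90° counter-clockwise)) -> South
  L (left (90° counter-clockwise)) -> East
  L (left (90° counter-clockwise)) -> North
  U (U-turn (180°)) -> South
  U (U-turn (180°)) -> North
  L (left (90° counter-clockwise)) -> West
  U (U-turn (180°)) -> East
  R (right (90° clockwise)) -> South
  U (U-turn (180°)) -> North
Final: North

Answer: Final heading: North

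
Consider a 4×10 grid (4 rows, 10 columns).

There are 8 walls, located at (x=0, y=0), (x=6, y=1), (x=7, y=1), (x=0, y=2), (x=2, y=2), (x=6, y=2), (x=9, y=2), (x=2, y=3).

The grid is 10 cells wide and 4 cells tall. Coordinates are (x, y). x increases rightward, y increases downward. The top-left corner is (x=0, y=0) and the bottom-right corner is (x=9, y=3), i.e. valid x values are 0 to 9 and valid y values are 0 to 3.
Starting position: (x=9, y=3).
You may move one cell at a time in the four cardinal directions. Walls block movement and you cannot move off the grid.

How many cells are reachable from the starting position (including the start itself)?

BFS flood-fill from (x=9, y=3):
  Distance 0: (x=9, y=3)
  Distance 1: (x=8, y=3)
  Distance 2: (x=8, y=2), (x=7, y=3)
  Distance 3: (x=8, y=1), (x=7, y=2), (x=6, y=3)
  Distance 4: (x=8, y=0), (x=9, y=1), (x=5, y=3)
  Distance 5: (x=7, y=0), (x=9, y=0), (x=5, y=2), (x=4, y=3)
  Distance 6: (x=6, y=0), (x=5, y=1), (x=4, y=2), (x=3, y=3)
  Distance 7: (x=5, y=0), (x=4, y=1), (x=3, y=2)
  Distance 8: (x=4, y=0), (x=3, y=1)
  Distance 9: (x=3, y=0), (x=2, y=1)
  Distance 10: (x=2, y=0), (x=1, y=1)
  Distance 11: (x=1, y=0), (x=0, y=1), (x=1, y=2)
  Distance 12: (x=1, y=3)
  Distance 13: (x=0, y=3)
Total reachable: 32 (grid has 32 open cells total)

Answer: Reachable cells: 32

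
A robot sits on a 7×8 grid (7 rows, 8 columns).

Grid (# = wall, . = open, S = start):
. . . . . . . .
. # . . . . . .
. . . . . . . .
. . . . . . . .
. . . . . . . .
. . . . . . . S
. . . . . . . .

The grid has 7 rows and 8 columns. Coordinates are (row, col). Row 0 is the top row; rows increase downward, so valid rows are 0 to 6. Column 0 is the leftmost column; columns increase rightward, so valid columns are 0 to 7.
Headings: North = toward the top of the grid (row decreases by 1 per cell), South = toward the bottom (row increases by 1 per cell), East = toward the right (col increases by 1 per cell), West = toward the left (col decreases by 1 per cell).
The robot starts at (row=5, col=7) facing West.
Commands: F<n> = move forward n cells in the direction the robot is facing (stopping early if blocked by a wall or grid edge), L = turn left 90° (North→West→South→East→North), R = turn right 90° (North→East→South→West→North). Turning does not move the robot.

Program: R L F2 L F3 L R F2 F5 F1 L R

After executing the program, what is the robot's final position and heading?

Start: (row=5, col=7), facing West
  R: turn right, now facing North
  L: turn left, now facing West
  F2: move forward 2, now at (row=5, col=5)
  L: turn left, now facing South
  F3: move forward 1/3 (blocked), now at (row=6, col=5)
  L: turn left, now facing East
  R: turn right, now facing South
  F2: move forward 0/2 (blocked), now at (row=6, col=5)
  F5: move forward 0/5 (blocked), now at (row=6, col=5)
  F1: move forward 0/1 (blocked), now at (row=6, col=5)
  L: turn left, now facing East
  R: turn right, now facing South
Final: (row=6, col=5), facing South

Answer: Final position: (row=6, col=5), facing South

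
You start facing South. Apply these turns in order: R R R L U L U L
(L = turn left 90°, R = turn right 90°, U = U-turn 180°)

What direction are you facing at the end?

Answer: Final heading: South

Derivation:
Start: South
  R (right (90° clockwise)) -> West
  R (right (90° clockwise)) -> North
  R (right (90° clockwise)) -> East
  L (left (90° counter-clockwise)) -> North
  U (U-turn (180°)) -> South
  L (left (90° counter-clockwise)) -> East
  U (U-turn (180°)) -> West
  L (left (90° counter-clockwise)) -> South
Final: South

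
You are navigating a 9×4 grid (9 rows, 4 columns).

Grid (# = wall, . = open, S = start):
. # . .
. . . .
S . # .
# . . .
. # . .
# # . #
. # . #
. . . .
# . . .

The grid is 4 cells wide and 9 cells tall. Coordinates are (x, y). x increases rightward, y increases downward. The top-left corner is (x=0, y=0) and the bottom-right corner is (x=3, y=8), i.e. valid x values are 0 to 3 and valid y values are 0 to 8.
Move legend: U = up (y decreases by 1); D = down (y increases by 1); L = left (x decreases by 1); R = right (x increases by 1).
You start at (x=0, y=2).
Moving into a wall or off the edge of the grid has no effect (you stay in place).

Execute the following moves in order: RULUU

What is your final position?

Start: (x=0, y=2)
  R (right): (x=0, y=2) -> (x=1, y=2)
  U (up): (x=1, y=2) -> (x=1, y=1)
  L (left): (x=1, y=1) -> (x=0, y=1)
  U (up): (x=0, y=1) -> (x=0, y=0)
  U (up): blocked, stay at (x=0, y=0)
Final: (x=0, y=0)

Answer: Final position: (x=0, y=0)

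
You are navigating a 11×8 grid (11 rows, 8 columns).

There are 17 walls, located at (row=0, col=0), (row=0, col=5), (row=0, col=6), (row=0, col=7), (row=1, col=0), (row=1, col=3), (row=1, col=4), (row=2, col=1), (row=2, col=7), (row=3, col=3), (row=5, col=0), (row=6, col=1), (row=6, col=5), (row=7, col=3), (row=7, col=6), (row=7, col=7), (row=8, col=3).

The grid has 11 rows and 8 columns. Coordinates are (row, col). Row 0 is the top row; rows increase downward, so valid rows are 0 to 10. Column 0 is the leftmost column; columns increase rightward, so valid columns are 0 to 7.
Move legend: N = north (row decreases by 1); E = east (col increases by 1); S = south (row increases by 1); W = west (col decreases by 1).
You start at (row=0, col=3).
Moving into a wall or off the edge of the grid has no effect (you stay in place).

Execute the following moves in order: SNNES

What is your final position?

Answer: Final position: (row=0, col=4)

Derivation:
Start: (row=0, col=3)
  S (south): blocked, stay at (row=0, col=3)
  N (north): blocked, stay at (row=0, col=3)
  N (north): blocked, stay at (row=0, col=3)
  E (east): (row=0, col=3) -> (row=0, col=4)
  S (south): blocked, stay at (row=0, col=4)
Final: (row=0, col=4)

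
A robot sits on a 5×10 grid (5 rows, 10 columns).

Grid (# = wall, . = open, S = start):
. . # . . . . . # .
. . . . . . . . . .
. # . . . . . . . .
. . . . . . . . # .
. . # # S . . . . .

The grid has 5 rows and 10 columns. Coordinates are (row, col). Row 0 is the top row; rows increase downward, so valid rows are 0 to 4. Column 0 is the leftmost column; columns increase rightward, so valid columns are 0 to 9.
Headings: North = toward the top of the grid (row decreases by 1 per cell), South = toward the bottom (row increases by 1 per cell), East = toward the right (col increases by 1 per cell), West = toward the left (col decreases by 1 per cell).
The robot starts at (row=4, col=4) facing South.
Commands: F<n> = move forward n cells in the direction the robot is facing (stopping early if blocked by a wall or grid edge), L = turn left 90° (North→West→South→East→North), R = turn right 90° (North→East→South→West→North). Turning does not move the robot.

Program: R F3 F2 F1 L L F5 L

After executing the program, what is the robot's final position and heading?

Answer: Final position: (row=4, col=9), facing North

Derivation:
Start: (row=4, col=4), facing South
  R: turn right, now facing West
  F3: move forward 0/3 (blocked), now at (row=4, col=4)
  F2: move forward 0/2 (blocked), now at (row=4, col=4)
  F1: move forward 0/1 (blocked), now at (row=4, col=4)
  L: turn left, now facing South
  L: turn left, now facing East
  F5: move forward 5, now at (row=4, col=9)
  L: turn left, now facing North
Final: (row=4, col=9), facing North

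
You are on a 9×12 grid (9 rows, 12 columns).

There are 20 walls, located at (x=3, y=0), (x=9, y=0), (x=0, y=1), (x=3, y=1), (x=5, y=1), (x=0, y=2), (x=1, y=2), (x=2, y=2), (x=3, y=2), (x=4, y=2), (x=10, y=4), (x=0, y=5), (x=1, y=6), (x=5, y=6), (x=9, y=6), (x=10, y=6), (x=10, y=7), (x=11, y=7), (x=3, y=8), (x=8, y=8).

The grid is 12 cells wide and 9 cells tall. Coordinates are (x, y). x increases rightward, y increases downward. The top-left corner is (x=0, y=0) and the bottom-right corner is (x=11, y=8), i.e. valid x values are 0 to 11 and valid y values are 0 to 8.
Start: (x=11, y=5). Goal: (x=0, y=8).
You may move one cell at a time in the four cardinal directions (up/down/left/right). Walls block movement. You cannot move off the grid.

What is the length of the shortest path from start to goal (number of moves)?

Answer: Shortest path length: 14

Derivation:
BFS from (x=11, y=5) until reaching (x=0, y=8):
  Distance 0: (x=11, y=5)
  Distance 1: (x=11, y=4), (x=10, y=5), (x=11, y=6)
  Distance 2: (x=11, y=3), (x=9, y=5)
  Distance 3: (x=11, y=2), (x=10, y=3), (x=9, y=4), (x=8, y=5)
  Distance 4: (x=11, y=1), (x=10, y=2), (x=9, y=3), (x=8, y=4), (x=7, y=5), (x=8, y=6)
  Distance 5: (x=11, y=0), (x=10, y=1), (x=9, y=2), (x=8, y=3), (x=7, y=4), (x=6, y=5), (x=7, y=6), (x=8, y=7)
  Distance 6: (x=10, y=0), (x=9, y=1), (x=8, y=2), (x=7, y=3), (x=6, y=4), (x=5, y=5), (x=6, y=6), (x=7, y=7), (x=9, y=7)
  Distance 7: (x=8, y=1), (x=7, y=2), (x=6, y=3), (x=5, y=4), (x=4, y=5), (x=6, y=7), (x=7, y=8), (x=9, y=8)
  Distance 8: (x=8, y=0), (x=7, y=1), (x=6, y=2), (x=5, y=3), (x=4, y=4), (x=3, y=5), (x=4, y=6), (x=5, y=7), (x=6, y=8), (x=10, y=8)
  Distance 9: (x=7, y=0), (x=6, y=1), (x=5, y=2), (x=4, y=3), (x=3, y=4), (x=2, y=5), (x=3, y=6), (x=4, y=7), (x=5, y=8), (x=11, y=8)
  Distance 10: (x=6, y=0), (x=3, y=3), (x=2, y=4), (x=1, y=5), (x=2, y=6), (x=3, y=7), (x=4, y=8)
  Distance 11: (x=5, y=0), (x=2, y=3), (x=1, y=4), (x=2, y=7)
  Distance 12: (x=4, y=0), (x=1, y=3), (x=0, y=4), (x=1, y=7), (x=2, y=8)
  Distance 13: (x=4, y=1), (x=0, y=3), (x=0, y=7), (x=1, y=8)
  Distance 14: (x=0, y=6), (x=0, y=8)  <- goal reached here
One shortest path (14 moves): (x=11, y=5) -> (x=10, y=5) -> (x=9, y=5) -> (x=8, y=5) -> (x=7, y=5) -> (x=6, y=5) -> (x=5, y=5) -> (x=4, y=5) -> (x=3, y=5) -> (x=2, y=5) -> (x=2, y=6) -> (x=2, y=7) -> (x=1, y=7) -> (x=0, y=7) -> (x=0, y=8)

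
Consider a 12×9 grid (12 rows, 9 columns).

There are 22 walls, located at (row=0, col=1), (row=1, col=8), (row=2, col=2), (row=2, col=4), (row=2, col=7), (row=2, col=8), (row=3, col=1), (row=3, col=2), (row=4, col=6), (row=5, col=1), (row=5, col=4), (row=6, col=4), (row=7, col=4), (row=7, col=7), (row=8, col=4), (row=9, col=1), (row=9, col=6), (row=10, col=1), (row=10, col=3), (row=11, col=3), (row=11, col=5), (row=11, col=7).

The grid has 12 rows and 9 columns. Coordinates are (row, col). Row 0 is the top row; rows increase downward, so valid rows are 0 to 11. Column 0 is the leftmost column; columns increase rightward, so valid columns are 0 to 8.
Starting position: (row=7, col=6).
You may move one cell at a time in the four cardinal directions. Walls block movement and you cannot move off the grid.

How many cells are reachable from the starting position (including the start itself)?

BFS flood-fill from (row=7, col=6):
  Distance 0: (row=7, col=6)
  Distance 1: (row=6, col=6), (row=7, col=5), (row=8, col=6)
  Distance 2: (row=5, col=6), (row=6, col=5), (row=6, col=7), (row=8, col=5), (row=8, col=7)
  Distance 3: (row=5, col=5), (row=5, col=7), (row=6, col=8), (row=8, col=8), (row=9, col=5), (row=9, col=7)
  Distance 4: (row=4, col=5), (row=4, col=7), (row=5, col=8), (row=7, col=8), (row=9, col=4), (row=9, col=8), (row=10, col=5), (row=10, col=7)
  Distance 5: (row=3, col=5), (row=3, col=7), (row=4, col=4), (row=4, col=8), (row=9, col=3), (row=10, col=4), (row=10, col=6), (row=10, col=8)
  Distance 6: (row=2, col=5), (row=3, col=4), (row=3, col=6), (row=3, col=8), (row=4, col=3), (row=8, col=3), (row=9, col=2), (row=11, col=4), (row=11, col=6), (row=11, col=8)
  Distance 7: (row=1, col=5), (row=2, col=6), (row=3, col=3), (row=4, col=2), (row=5, col=3), (row=7, col=3), (row=8, col=2), (row=10, col=2)
  Distance 8: (row=0, col=5), (row=1, col=4), (row=1, col=6), (row=2, col=3), (row=4, col=1), (row=5, col=2), (row=6, col=3), (row=7, col=2), (row=8, col=1), (row=11, col=2)
  Distance 9: (row=0, col=4), (row=0, col=6), (row=1, col=3), (row=1, col=7), (row=4, col=0), (row=6, col=2), (row=7, col=1), (row=8, col=0), (row=11, col=1)
  Distance 10: (row=0, col=3), (row=0, col=7), (row=1, col=2), (row=3, col=0), (row=5, col=0), (row=6, col=1), (row=7, col=0), (row=9, col=0), (row=11, col=0)
  Distance 11: (row=0, col=2), (row=0, col=8), (row=1, col=1), (row=2, col=0), (row=6, col=0), (row=10, col=0)
  Distance 12: (row=1, col=0), (row=2, col=1)
  Distance 13: (row=0, col=0)
Total reachable: 86 (grid has 86 open cells total)

Answer: Reachable cells: 86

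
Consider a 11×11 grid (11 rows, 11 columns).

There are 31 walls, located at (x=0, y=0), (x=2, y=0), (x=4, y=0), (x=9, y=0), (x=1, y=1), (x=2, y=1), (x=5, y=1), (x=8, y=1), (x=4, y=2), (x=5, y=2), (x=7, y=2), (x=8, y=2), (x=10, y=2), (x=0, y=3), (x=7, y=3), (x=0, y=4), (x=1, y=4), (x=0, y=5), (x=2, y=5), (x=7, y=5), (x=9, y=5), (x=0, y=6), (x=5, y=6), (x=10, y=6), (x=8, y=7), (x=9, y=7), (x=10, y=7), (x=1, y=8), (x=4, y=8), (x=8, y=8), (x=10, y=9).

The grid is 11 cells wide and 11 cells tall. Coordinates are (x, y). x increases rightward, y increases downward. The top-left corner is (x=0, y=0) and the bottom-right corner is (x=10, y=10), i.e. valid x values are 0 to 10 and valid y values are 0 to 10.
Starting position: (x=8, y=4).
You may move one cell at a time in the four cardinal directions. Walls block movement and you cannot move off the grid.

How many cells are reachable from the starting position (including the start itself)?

Answer: Reachable cells: 89

Derivation:
BFS flood-fill from (x=8, y=4):
  Distance 0: (x=8, y=4)
  Distance 1: (x=8, y=3), (x=7, y=4), (x=9, y=4), (x=8, y=5)
  Distance 2: (x=9, y=3), (x=6, y=4), (x=10, y=4), (x=8, y=6)
  Distance 3: (x=9, y=2), (x=6, y=3), (x=10, y=3), (x=5, y=4), (x=6, y=5), (x=10, y=5), (x=7, y=6), (x=9, y=6)
  Distance 4: (x=9, y=1), (x=6, y=2), (x=5, y=3), (x=4, y=4), (x=5, y=5), (x=6, y=6), (x=7, y=7)
  Distance 5: (x=6, y=1), (x=10, y=1), (x=4, y=3), (x=3, y=4), (x=4, y=5), (x=6, y=7), (x=7, y=8)
  Distance 6: (x=6, y=0), (x=10, y=0), (x=7, y=1), (x=3, y=3), (x=2, y=4), (x=3, y=5), (x=4, y=6), (x=5, y=7), (x=6, y=8), (x=7, y=9)
  Distance 7: (x=5, y=0), (x=7, y=0), (x=3, y=2), (x=2, y=3), (x=3, y=6), (x=4, y=7), (x=5, y=8), (x=6, y=9), (x=8, y=9), (x=7, y=10)
  Distance 8: (x=8, y=0), (x=3, y=1), (x=2, y=2), (x=1, y=3), (x=2, y=6), (x=3, y=7), (x=5, y=9), (x=9, y=9), (x=6, y=10), (x=8, y=10)
  Distance 9: (x=3, y=0), (x=4, y=1), (x=1, y=2), (x=1, y=6), (x=2, y=7), (x=3, y=8), (x=9, y=8), (x=4, y=9), (x=5, y=10), (x=9, y=10)
  Distance 10: (x=0, y=2), (x=1, y=5), (x=1, y=7), (x=2, y=8), (x=10, y=8), (x=3, y=9), (x=4, y=10), (x=10, y=10)
  Distance 11: (x=0, y=1), (x=0, y=7), (x=2, y=9), (x=3, y=10)
  Distance 12: (x=0, y=8), (x=1, y=9), (x=2, y=10)
  Distance 13: (x=0, y=9), (x=1, y=10)
  Distance 14: (x=0, y=10)
Total reachable: 89 (grid has 90 open cells total)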